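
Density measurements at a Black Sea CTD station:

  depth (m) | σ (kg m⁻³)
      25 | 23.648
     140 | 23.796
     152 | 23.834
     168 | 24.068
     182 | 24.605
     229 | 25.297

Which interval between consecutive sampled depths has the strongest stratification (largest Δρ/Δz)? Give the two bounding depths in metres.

168–182 m

Compute the density gradient over each adjacent pair:
  25–140 m: Δρ/Δz = 0.148/115 = 1.3 × 10⁻³ kg m⁻⁴
  140–152 m: Δρ/Δz = 0.038/12 = 3.2 × 10⁻³ kg m⁻⁴
  152–168 m: Δρ/Δz = 0.234/16 = 0.015 kg m⁻⁴
  168–182 m: Δρ/Δz = 0.537/14 = 0.038 kg m⁻⁴
  182–229 m: Δρ/Δz = 0.692/47 = 0.015 kg m⁻⁴
The largest gradient is in the 168–182 m interval — the pycnocline.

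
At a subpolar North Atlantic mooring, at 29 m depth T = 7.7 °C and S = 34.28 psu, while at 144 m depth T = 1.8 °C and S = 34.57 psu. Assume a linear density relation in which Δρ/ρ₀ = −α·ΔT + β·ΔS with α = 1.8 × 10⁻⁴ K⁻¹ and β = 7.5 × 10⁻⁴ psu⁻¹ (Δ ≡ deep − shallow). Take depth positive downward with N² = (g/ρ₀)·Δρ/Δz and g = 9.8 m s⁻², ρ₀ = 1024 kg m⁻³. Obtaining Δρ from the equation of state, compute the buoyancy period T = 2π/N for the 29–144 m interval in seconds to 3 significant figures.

ΔT = -5.9 K, ΔS = +0.29 psu (deep − shallow).
Δρ/ρ₀ = −αΔT + βΔS = 1.062 × 10⁻³ + 2.175 × 10⁻⁴ = 1.2795 × 10⁻³, so Δρ ≈ 1.310 kg m⁻³.
N² = (g/ρ₀)·Δρ/Δz = g·(Δρ/ρ₀)/Δz = 9.8 × 1.2795 × 10⁻³ / 115 = 1.0904 × 10⁻⁴ s⁻².
N = √(1.0904 × 10⁻⁴) = 0.010442 rad s⁻¹ → T = 2π/N = 601.72 s ≈ 602 s.

602 s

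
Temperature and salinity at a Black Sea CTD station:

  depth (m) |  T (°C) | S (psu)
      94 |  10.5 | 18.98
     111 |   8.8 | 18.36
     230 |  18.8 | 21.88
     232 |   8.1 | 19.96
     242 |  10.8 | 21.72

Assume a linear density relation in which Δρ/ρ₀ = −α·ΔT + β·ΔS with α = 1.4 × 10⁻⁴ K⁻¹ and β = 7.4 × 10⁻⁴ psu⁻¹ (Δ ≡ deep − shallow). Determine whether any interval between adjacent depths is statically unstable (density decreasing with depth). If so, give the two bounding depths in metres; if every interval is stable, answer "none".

94–111 m

Evaluate Δρ/ρ₀ = −αΔT + βΔS across each adjacent pair:
  94–111 m: −αΔT+βΔS = −(1.4 × 10⁻⁴)(-1.7)+(7.4 × 10⁻⁴)(-0.62) = -2.2 × 10⁻⁴ → UNSTABLE
  111–230 m: −αΔT+βΔS = −(1.4 × 10⁻⁴)(+10.0)+(7.4 × 10⁻⁴)(+3.52) = 1.2 × 10⁻³ → stable
  230–232 m: −αΔT+βΔS = −(1.4 × 10⁻⁴)(-10.7)+(7.4 × 10⁻⁴)(-1.92) = 7.7 × 10⁻⁵ → stable
  232–242 m: −αΔT+βΔS = −(1.4 × 10⁻⁴)(+2.7)+(7.4 × 10⁻⁴)(+1.76) = 9.2 × 10⁻⁴ → stable
The 94–111 m interval has Δρ < 0: lighter water underlies denser water.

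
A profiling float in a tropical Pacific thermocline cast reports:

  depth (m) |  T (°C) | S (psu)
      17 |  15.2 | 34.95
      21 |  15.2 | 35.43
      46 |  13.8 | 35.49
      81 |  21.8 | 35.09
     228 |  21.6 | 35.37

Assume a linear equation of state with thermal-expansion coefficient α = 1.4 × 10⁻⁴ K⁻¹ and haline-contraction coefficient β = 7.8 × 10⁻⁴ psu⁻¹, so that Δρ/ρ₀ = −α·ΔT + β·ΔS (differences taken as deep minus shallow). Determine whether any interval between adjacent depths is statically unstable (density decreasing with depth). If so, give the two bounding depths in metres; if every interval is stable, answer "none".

46–81 m

Evaluate Δρ/ρ₀ = −αΔT + βΔS across each adjacent pair:
  17–21 m: −αΔT+βΔS = −(1.4 × 10⁻⁴)(+0.0)+(7.8 × 10⁻⁴)(+0.48) = 3.7 × 10⁻⁴ → stable
  21–46 m: −αΔT+βΔS = −(1.4 × 10⁻⁴)(-1.4)+(7.8 × 10⁻⁴)(+0.06) = 2.4 × 10⁻⁴ → stable
  46–81 m: −αΔT+βΔS = −(1.4 × 10⁻⁴)(+8.0)+(7.8 × 10⁻⁴)(-0.40) = -1.4 × 10⁻³ → UNSTABLE
  81–228 m: −αΔT+βΔS = −(1.4 × 10⁻⁴)(-0.2)+(7.8 × 10⁻⁴)(+0.28) = 2.5 × 10⁻⁴ → stable
The 46–81 m interval has Δρ < 0: lighter water underlies denser water.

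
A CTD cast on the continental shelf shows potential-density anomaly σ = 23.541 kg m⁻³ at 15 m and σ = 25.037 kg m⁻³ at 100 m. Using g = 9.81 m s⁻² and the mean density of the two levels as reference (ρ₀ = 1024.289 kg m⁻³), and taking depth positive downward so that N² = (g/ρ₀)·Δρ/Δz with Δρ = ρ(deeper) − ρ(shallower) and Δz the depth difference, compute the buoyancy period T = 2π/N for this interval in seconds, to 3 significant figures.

Δρ = 1025.037 − 1023.541 = 1.496 kg m⁻³ over Δz = 100 − 15 = 85 m.
N² = (9.81/1024.289) × (1.496/85) = 1.6856 × 10⁻⁴ s⁻².
N = √(1.6856 × 10⁻⁴) = 0.012983 rad s⁻¹, so T = 2π/N = 483.95 s ≈ 484 s.

484 s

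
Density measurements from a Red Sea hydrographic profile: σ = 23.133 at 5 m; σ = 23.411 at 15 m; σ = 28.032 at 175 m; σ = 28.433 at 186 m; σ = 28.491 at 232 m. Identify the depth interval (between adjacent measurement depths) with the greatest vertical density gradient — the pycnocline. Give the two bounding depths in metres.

Compute the density gradient over each adjacent pair:
  5–15 m: Δρ/Δz = 0.278/10 = 0.028 kg m⁻⁴
  15–175 m: Δρ/Δz = 4.621/160 = 0.029 kg m⁻⁴
  175–186 m: Δρ/Δz = 0.401/11 = 0.036 kg m⁻⁴
  186–232 m: Δρ/Δz = 0.058/46 = 1.3 × 10⁻³ kg m⁻⁴
The largest gradient is in the 175–186 m interval — the pycnocline.

175–186 m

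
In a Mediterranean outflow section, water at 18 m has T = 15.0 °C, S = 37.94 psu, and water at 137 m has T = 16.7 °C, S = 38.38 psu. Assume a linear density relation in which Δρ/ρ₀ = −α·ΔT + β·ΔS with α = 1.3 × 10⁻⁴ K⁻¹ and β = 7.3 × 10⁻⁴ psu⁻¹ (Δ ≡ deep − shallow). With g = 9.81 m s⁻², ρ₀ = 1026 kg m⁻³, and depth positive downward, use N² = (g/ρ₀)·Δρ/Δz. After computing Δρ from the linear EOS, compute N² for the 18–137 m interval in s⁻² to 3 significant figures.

8.26 × 10⁻⁶ s⁻²

ΔT = +1.7 K, ΔS = +0.44 psu (deep − shallow).
Δρ/ρ₀ = −αΔT + βΔS = -2.21 × 10⁻⁴ + 3.212 × 10⁻⁴ = 1.002 × 10⁻⁴, so Δρ ≈ 0.1028 kg m⁻³.
N² = (g/ρ₀)·Δρ/Δz = g·(Δρ/ρ₀)/Δz = 9.81 × 1.002 × 10⁻⁴ / 119 = 8.2602 × 10⁻⁶ s⁻² ≈ 8.26 × 10⁻⁶ s⁻².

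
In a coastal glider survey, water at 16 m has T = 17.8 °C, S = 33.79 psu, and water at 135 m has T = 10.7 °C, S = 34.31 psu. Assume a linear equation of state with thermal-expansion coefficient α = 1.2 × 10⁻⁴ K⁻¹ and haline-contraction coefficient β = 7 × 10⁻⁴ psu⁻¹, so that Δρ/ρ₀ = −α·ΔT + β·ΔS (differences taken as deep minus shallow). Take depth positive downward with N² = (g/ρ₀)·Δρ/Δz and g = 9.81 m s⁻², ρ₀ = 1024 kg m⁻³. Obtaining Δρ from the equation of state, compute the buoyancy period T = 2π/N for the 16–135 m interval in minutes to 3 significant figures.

ΔT = -7.1 K, ΔS = +0.52 psu (deep − shallow).
Δρ/ρ₀ = −αΔT + βΔS = 8.52 × 10⁻⁴ + 3.64 × 10⁻⁴ = 1.216 × 10⁻³, so Δρ ≈ 1.245 kg m⁻³.
N² = (g/ρ₀)·Δρ/Δz = g·(Δρ/ρ₀)/Δz = 9.81 × 1.216 × 10⁻³ / 119 = 1.0024 × 10⁻⁴ s⁻².
N = √(1.0024 × 10⁻⁴) = 0.010012 rad s⁻¹ → T = 2π/N = 627.57 s = 10.460 min ≈ 10.5 min.

10.5 min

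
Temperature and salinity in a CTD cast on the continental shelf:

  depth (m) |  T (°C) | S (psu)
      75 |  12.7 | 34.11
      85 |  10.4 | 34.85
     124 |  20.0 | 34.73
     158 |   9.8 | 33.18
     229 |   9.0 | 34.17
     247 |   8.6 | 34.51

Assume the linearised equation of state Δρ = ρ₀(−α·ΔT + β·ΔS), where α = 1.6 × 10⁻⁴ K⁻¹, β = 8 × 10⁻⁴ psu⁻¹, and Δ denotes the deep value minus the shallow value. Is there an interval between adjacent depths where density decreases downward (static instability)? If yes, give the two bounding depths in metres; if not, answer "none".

85–124 m

Evaluate Δρ/ρ₀ = −αΔT + βΔS across each adjacent pair:
  75–85 m: −αΔT+βΔS = −(1.6 × 10⁻⁴)(-2.3)+(8 × 10⁻⁴)(+0.74) = 9.6 × 10⁻⁴ → stable
  85–124 m: −αΔT+βΔS = −(1.6 × 10⁻⁴)(+9.6)+(8 × 10⁻⁴)(-0.12) = -1.6 × 10⁻³ → UNSTABLE
  124–158 m: −αΔT+βΔS = −(1.6 × 10⁻⁴)(-10.2)+(8 × 10⁻⁴)(-1.55) = 3.9 × 10⁻⁴ → stable
  158–229 m: −αΔT+βΔS = −(1.6 × 10⁻⁴)(-0.8)+(8 × 10⁻⁴)(+0.99) = 9.2 × 10⁻⁴ → stable
  229–247 m: −αΔT+βΔS = −(1.6 × 10⁻⁴)(-0.4)+(8 × 10⁻⁴)(+0.34) = 3.4 × 10⁻⁴ → stable
The 85–124 m interval has Δρ < 0: lighter water underlies denser water.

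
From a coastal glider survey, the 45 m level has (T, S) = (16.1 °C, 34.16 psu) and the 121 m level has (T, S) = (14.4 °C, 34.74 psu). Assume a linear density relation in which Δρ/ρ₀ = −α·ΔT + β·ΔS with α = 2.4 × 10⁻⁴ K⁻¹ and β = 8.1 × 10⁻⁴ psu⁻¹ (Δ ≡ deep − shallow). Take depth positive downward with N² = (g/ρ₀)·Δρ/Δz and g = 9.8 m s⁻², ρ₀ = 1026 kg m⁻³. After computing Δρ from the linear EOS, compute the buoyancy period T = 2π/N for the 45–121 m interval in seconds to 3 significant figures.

ΔT = -1.7 K, ΔS = +0.58 psu (deep − shallow).
Δρ/ρ₀ = −αΔT + βΔS = 4.08 × 10⁻⁴ + 4.698 × 10⁻⁴ = 8.778 × 10⁻⁴, so Δρ ≈ 0.9006 kg m⁻³.
N² = (g/ρ₀)·Δρ/Δz = g·(Δρ/ρ₀)/Δz = 9.8 × 8.778 × 10⁻⁴ / 76 = 1.1319 × 10⁻⁴ s⁻².
N = √(1.1319 × 10⁻⁴) = 0.010639 rad s⁻¹ → T = 2π/N = 590.58 s ≈ 591 s.

591 s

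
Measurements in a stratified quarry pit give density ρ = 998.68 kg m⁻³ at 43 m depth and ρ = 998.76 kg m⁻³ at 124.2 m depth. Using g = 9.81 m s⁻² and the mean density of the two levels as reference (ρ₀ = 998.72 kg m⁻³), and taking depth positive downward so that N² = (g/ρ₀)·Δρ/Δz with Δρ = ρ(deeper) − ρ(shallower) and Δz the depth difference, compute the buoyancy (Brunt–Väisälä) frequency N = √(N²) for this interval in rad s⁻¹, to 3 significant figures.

Δρ = 998.76 − 998.68 = 0.08 kg m⁻³ over Δz = 124.2 − 43 = 81.2 m.
N² = (9.81/998.72) × (0.08/81.2) = 9.6774 × 10⁻⁶ s⁻².
N = √(9.6774 × 10⁻⁶) = 3.1109 × 10⁻³ rad s⁻¹ ≈ 3.11 × 10⁻³ rad s⁻¹.
Since Δρ > 0 the layer is stably stratified.

3.11 × 10⁻³ rad s⁻¹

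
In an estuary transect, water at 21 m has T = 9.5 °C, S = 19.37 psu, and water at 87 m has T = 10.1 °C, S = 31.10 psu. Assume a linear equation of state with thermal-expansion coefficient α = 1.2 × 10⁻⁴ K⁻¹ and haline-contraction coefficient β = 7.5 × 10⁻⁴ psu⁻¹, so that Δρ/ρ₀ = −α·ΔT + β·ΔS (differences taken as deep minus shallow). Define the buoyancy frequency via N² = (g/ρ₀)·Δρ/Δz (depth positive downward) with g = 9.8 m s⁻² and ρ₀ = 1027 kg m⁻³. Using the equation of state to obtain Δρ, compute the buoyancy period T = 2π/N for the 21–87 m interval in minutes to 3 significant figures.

ΔT = +0.6 K, ΔS = +11.73 psu (deep − shallow).
Δρ/ρ₀ = −αΔT + βΔS = -7.20 × 10⁻⁵ + 8.7975 × 10⁻³ = 8.7255 × 10⁻³, so Δρ ≈ 8.961 kg m⁻³.
N² = (g/ρ₀)·Δρ/Δz = g·(Δρ/ρ₀)/Δz = 9.8 × 8.7255 × 10⁻³ / 66 = 1.2956 × 10⁻³ s⁻².
N = √(1.2956 × 10⁻³) = 0.035994 rad s⁻¹ → T = 2π/N = 174.56 s = 2.9093 min ≈ 2.91 min.

2.91 min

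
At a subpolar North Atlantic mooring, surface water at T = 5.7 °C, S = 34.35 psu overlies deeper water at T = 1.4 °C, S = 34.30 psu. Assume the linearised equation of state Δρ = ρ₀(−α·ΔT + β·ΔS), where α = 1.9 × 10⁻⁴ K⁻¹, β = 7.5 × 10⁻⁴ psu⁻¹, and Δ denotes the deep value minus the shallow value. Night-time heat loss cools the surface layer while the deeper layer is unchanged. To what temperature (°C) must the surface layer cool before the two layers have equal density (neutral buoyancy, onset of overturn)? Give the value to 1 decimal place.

1.6 °C

Neutral buoyancy requires Δρ = 0, i.e. −α(T_deep − T_surf′) + β(S_deep − S_surf) = 0.
T_surf′ = T_deep − (β/α)·ΔS = 1.4 − (7.5 × 10⁻⁴/1.9 × 10⁻⁴)·(-0.05) = 1.597 °C.
Cooling required: 5.7 − (1.597) = 4.103 °C.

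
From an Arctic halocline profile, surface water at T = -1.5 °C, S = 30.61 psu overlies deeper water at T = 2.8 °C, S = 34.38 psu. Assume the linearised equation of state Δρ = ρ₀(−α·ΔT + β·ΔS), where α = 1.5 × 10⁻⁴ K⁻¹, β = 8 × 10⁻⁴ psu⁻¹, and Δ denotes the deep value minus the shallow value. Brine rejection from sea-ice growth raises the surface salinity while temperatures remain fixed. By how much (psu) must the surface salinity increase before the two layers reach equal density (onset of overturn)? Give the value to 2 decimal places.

Neutral buoyancy requires −α(T_deep − T_surf) + β(S_deep − S_surf′) = 0.
S_surf′ = S_deep − (α/β)·ΔT = 34.38 − (1.5 × 10⁻⁴/8 × 10⁻⁴)·(+4.3) = 33.5738 psu.
Increase required: 33.5738 − 30.61 = 2.9638 psu.

2.96 psu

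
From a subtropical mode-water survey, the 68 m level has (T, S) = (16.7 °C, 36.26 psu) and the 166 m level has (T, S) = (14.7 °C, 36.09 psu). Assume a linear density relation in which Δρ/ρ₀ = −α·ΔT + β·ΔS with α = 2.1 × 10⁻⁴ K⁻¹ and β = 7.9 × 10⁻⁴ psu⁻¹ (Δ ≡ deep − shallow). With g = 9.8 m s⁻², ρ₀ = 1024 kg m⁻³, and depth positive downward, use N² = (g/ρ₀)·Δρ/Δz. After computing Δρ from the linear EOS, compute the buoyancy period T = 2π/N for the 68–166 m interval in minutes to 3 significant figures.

19.6 min

ΔT = -2.0 K, ΔS = -0.17 psu (deep − shallow).
Δρ/ρ₀ = −αΔT + βΔS = 4.20 × 10⁻⁴ − 1.343 × 10⁻⁴ = 2.857 × 10⁻⁴, so Δρ ≈ 0.2926 kg m⁻³.
N² = (g/ρ₀)·Δρ/Δz = g·(Δρ/ρ₀)/Δz = 9.8 × 2.857 × 10⁻⁴ / 98 = 2.8570 × 10⁻⁵ s⁻².
N = √(2.8570 × 10⁻⁵) = 5.3451 × 10⁻³ rad s⁻¹ → T = 2π/N = 1.1755 × 10³ s = 19.592 min ≈ 19.6 min.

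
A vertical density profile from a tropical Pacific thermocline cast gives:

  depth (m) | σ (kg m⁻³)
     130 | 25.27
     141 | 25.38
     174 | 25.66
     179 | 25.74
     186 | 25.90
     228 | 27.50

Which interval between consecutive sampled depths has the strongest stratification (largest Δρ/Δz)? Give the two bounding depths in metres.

186–228 m

Compute the density gradient over each adjacent pair:
  130–141 m: Δρ/Δz = 0.11/11 = 0.010 kg m⁻⁴
  141–174 m: Δρ/Δz = 0.28/33 = 8.5 × 10⁻³ kg m⁻⁴
  174–179 m: Δρ/Δz = 0.08/5 = 0.016 kg m⁻⁴
  179–186 m: Δρ/Δz = 0.16/7 = 0.023 kg m⁻⁴
  186–228 m: Δρ/Δz = 1.60/42 = 0.038 kg m⁻⁴
The largest gradient is in the 186–228 m interval — the pycnocline.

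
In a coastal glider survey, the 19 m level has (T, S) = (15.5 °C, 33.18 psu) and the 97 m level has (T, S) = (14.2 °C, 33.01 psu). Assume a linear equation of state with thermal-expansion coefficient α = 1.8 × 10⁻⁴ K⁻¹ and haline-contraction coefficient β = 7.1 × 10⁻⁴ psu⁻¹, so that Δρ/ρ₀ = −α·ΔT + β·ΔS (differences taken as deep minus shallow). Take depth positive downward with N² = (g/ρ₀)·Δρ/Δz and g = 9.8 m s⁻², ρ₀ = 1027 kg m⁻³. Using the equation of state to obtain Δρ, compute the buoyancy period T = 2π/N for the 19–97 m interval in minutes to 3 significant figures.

27.8 min

ΔT = -1.3 K, ΔS = -0.17 psu (deep − shallow).
Δρ/ρ₀ = −αΔT + βΔS = 2.34 × 10⁻⁴ − 1.207 × 10⁻⁴ = 1.133 × 10⁻⁴, so Δρ ≈ 0.1164 kg m⁻³.
N² = (g/ρ₀)·Δρ/Δz = g·(Δρ/ρ₀)/Δz = 9.8 × 1.133 × 10⁻⁴ / 78 = 1.4235 × 10⁻⁵ s⁻².
N = √(1.4235 × 10⁻⁵) = 3.7729 × 10⁻³ rad s⁻¹ → T = 2π/N = 1.6653 × 10³ s = 27.755 min ≈ 27.8 min.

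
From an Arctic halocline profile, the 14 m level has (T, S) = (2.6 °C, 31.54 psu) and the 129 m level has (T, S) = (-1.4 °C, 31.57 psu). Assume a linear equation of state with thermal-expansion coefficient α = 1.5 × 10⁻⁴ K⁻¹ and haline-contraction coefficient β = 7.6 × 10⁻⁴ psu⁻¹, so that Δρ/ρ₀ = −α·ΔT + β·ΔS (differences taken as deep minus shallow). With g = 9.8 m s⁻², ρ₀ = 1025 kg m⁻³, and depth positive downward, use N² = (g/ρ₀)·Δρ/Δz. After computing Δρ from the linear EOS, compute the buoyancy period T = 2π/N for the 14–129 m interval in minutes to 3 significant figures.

14.4 min

ΔT = -4.0 K, ΔS = +0.03 psu (deep − shallow).
Δρ/ρ₀ = −αΔT + βΔS = 6.00 × 10⁻⁴ + 2.28 × 10⁻⁵ = 6.228 × 10⁻⁴, so Δρ ≈ 0.6384 kg m⁻³.
N² = (g/ρ₀)·Δρ/Δz = g·(Δρ/ρ₀)/Δz = 9.8 × 6.228 × 10⁻⁴ / 115 = 5.3073 × 10⁻⁵ s⁻².
N = √(5.3073 × 10⁻⁵) = 7.2851 × 10⁻³ rad s⁻¹ → T = 2π/N = 862.47 s = 14.375 min ≈ 14.4 min.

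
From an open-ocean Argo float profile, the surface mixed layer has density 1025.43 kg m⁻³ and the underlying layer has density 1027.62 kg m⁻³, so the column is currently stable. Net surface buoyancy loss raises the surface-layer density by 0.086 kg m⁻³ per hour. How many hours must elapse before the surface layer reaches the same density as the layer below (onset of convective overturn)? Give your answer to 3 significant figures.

25.5 hours

Density deficit of the surface layer: 1027.62 − 1025.43 = 2.19 kg m⁻³.
Required change = 2.19 / 0.086 = 25.5 hours.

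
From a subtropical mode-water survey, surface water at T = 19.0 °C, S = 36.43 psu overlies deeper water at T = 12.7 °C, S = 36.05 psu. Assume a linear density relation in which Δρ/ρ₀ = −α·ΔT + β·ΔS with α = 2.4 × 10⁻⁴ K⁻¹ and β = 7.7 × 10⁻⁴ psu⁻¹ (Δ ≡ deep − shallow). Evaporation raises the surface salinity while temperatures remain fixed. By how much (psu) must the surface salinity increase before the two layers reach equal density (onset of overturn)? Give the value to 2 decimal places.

1.58 psu

Neutral buoyancy requires −α(T_deep − T_surf) + β(S_deep − S_surf′) = 0.
S_surf′ = S_deep − (α/β)·ΔT = 36.05 − (2.4 × 10⁻⁴/7.7 × 10⁻⁴)·(-6.3) = 38.0136 psu.
Increase required: 38.0136 − 36.43 = 1.5836 psu.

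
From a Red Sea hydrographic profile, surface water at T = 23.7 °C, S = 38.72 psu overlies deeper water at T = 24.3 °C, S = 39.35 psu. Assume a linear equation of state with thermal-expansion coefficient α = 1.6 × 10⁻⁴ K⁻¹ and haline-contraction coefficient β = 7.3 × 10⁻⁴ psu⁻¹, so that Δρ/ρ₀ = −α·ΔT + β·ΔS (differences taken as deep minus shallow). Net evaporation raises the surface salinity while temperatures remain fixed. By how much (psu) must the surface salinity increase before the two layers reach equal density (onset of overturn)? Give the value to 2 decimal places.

Neutral buoyancy requires −α(T_deep − T_surf) + β(S_deep − S_surf′) = 0.
S_surf′ = S_deep − (α/β)·ΔT = 39.35 − (1.6 × 10⁻⁴/7.3 × 10⁻⁴)·(+0.6) = 39.2185 psu.
Increase required: 39.2185 − 38.72 = 0.4985 psu.

0.50 psu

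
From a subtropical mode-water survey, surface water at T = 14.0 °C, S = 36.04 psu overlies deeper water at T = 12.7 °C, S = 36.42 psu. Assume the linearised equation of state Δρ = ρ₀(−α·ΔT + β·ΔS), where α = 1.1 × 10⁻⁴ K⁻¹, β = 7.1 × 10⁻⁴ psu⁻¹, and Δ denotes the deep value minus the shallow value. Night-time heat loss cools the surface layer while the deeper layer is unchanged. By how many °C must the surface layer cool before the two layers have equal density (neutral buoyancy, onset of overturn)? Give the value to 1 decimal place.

3.8 °C

Neutral buoyancy requires Δρ = 0, i.e. −α(T_deep − T_surf′) + β(S_deep − S_surf) = 0.
T_surf′ = T_deep − (β/α)·ΔS = 12.7 − (7.1 × 10⁻⁴/1.1 × 10⁻⁴)·(+0.38) = 10.247 °C.
Cooling required: 14.0 − (10.247) = 3.753 °C.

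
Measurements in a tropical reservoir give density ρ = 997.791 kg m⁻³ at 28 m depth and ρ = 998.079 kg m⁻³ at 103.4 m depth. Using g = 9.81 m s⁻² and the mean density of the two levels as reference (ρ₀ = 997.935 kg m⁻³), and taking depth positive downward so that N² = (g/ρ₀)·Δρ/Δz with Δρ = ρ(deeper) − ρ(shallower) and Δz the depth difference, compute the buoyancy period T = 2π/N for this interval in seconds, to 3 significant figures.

1.03 × 10³ s

Δρ = 998.079 − 997.791 = 0.288 kg m⁻³ over Δz = 103.4 − 28 = 75.4 m.
N² = (9.81/997.935) × (0.288/75.4) = 3.7548 × 10⁻⁵ s⁻².
N = √(3.7548 × 10⁻⁵) = 6.1276 × 10⁻³ rad s⁻¹, so T = 2π/N = 1.0254 × 10³ s ≈ 1.03 × 10³ s.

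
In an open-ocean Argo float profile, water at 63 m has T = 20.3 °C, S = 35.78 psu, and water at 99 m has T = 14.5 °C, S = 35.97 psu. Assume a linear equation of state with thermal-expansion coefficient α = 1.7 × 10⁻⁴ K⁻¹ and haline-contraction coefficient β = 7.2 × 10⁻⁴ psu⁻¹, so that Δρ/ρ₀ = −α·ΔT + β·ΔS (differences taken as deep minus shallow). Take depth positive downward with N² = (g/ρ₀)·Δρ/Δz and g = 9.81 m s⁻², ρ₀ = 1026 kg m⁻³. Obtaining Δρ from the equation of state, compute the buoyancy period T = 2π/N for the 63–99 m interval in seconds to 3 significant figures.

359 s

ΔT = -5.8 K, ΔS = +0.19 psu (deep − shallow).
Δρ/ρ₀ = −αΔT + βΔS = 9.86 × 10⁻⁴ + 1.368 × 10⁻⁴ = 1.1228 × 10⁻³, so Δρ ≈ 1.152 kg m⁻³.
N² = (g/ρ₀)·Δρ/Δz = g·(Δρ/ρ₀)/Δz = 9.81 × 1.1228 × 10⁻³ / 36 = 3.0596 × 10⁻⁴ s⁻².
N = √(3.0596 × 10⁻⁴) = 0.017492 rad s⁻¹ → T = 2π/N = 359.20 s ≈ 359 s.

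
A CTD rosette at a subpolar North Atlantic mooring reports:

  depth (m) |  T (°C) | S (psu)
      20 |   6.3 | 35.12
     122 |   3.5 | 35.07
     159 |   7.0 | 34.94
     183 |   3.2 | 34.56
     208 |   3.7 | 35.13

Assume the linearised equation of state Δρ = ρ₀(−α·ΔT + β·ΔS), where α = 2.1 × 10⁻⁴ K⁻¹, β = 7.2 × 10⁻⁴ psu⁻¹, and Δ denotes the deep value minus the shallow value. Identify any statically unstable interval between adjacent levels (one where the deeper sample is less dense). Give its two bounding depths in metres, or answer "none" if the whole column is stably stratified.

122–159 m

Evaluate Δρ/ρ₀ = −αΔT + βΔS across each adjacent pair:
  20–122 m: −αΔT+βΔS = −(2.1 × 10⁻⁴)(-2.8)+(7.2 × 10⁻⁴)(-0.05) = 5.5 × 10⁻⁴ → stable
  122–159 m: −αΔT+βΔS = −(2.1 × 10⁻⁴)(+3.5)+(7.2 × 10⁻⁴)(-0.13) = -8.3 × 10⁻⁴ → UNSTABLE
  159–183 m: −αΔT+βΔS = −(2.1 × 10⁻⁴)(-3.8)+(7.2 × 10⁻⁴)(-0.38) = 5.2 × 10⁻⁴ → stable
  183–208 m: −αΔT+βΔS = −(2.1 × 10⁻⁴)(+0.5)+(7.2 × 10⁻⁴)(+0.57) = 3.1 × 10⁻⁴ → stable
The 122–159 m interval has Δρ < 0: lighter water underlies denser water.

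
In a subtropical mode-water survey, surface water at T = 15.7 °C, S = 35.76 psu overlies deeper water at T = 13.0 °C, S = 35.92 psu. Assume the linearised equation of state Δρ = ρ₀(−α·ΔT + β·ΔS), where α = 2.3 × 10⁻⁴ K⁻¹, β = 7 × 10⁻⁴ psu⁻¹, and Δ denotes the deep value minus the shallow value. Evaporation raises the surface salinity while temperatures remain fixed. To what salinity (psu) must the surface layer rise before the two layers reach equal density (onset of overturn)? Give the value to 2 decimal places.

36.81 psu

Neutral buoyancy requires −α(T_deep − T_surf) + β(S_deep − S_surf′) = 0.
S_surf′ = S_deep − (α/β)·ΔT = 35.92 − (2.3 × 10⁻⁴/7 × 10⁻⁴)·(-2.7) = 36.8071 psu.
Increase required: 36.8071 − 35.76 = 1.0471 psu.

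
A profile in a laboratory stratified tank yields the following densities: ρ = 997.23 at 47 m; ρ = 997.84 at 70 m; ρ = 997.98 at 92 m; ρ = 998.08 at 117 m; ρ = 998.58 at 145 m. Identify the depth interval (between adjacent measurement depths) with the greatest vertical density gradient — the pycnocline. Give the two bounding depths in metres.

Compute the density gradient over each adjacent pair:
  47–70 m: Δρ/Δz = 0.61/23 = 0.027 kg m⁻⁴
  70–92 m: Δρ/Δz = 0.14/22 = 6.4 × 10⁻³ kg m⁻⁴
  92–117 m: Δρ/Δz = 0.10/25 = 4.0 × 10⁻³ kg m⁻⁴
  117–145 m: Δρ/Δz = 0.50/28 = 0.018 kg m⁻⁴
The largest gradient is in the 47–70 m interval — the pycnocline.

47–70 m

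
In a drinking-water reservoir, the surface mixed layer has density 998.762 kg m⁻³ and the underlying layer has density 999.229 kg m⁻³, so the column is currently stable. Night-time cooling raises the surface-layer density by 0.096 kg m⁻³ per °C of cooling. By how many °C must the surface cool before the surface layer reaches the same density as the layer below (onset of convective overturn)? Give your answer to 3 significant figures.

Density deficit of the surface layer: 999.229 − 998.762 = 0.467 kg m⁻³.
Required change = 0.467 / 0.096 = 4.86 °C.

4.86 °C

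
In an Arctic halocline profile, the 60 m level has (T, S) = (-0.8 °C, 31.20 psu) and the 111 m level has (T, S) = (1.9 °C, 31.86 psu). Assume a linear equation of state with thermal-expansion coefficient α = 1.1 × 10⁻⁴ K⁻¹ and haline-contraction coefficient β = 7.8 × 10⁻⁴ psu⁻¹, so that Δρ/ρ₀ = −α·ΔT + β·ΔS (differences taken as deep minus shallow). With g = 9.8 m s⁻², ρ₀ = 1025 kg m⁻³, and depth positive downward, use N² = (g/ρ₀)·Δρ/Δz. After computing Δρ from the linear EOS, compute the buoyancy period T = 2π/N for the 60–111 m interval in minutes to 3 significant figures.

ΔT = +2.7 K, ΔS = +0.66 psu (deep − shallow).
Δρ/ρ₀ = −αΔT + βΔS = -2.97 × 10⁻⁴ + 5.148 × 10⁻⁴ = 2.178 × 10⁻⁴, so Δρ ≈ 0.2232 kg m⁻³.
N² = (g/ρ₀)·Δρ/Δz = g·(Δρ/ρ₀)/Δz = 9.8 × 2.178 × 10⁻⁴ / 51 = 4.1852 × 10⁻⁵ s⁻².
N = √(4.1852 × 10⁻⁵) = 6.4693 × 10⁻³ rad s⁻¹ → T = 2π/N = 971.23 s = 16.187 min ≈ 16.2 min.

16.2 min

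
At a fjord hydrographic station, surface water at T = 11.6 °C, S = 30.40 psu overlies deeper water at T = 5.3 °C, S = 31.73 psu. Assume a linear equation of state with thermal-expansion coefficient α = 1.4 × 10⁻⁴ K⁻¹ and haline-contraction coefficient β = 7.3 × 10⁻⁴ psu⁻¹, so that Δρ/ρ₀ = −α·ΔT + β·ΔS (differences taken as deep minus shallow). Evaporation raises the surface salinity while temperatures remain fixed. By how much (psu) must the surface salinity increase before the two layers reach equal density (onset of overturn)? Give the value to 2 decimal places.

Neutral buoyancy requires −α(T_deep − T_surf) + β(S_deep − S_surf′) = 0.
S_surf′ = S_deep − (α/β)·ΔT = 31.73 − (1.4 × 10⁻⁴/7.3 × 10⁻⁴)·(-6.3) = 32.9382 psu.
Increase required: 32.9382 − 30.40 = 2.5382 psu.

2.54 psu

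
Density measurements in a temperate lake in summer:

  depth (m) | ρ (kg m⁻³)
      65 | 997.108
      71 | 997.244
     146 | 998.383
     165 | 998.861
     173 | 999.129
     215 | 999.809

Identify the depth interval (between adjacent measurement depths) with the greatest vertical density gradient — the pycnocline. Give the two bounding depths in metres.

Compute the density gradient over each adjacent pair:
  65–71 m: Δρ/Δz = 0.136/6 = 0.023 kg m⁻⁴
  71–146 m: Δρ/Δz = 1.139/75 = 0.015 kg m⁻⁴
  146–165 m: Δρ/Δz = 0.478/19 = 0.025 kg m⁻⁴
  165–173 m: Δρ/Δz = 0.268/8 = 0.034 kg m⁻⁴
  173–215 m: Δρ/Δz = 0.680/42 = 0.016 kg m⁻⁴
The largest gradient is in the 165–173 m interval — the pycnocline.

165–173 m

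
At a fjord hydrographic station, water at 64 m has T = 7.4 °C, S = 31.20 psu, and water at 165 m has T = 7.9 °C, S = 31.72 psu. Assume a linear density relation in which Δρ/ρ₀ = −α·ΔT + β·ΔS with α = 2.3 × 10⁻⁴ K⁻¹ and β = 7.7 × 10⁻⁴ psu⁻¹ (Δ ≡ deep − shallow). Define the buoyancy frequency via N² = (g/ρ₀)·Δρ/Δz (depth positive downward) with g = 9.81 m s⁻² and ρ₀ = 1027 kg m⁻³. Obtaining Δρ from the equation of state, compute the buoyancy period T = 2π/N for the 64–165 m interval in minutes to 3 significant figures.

ΔT = +0.5 K, ΔS = +0.52 psu (deep − shallow).
Δρ/ρ₀ = −αΔT + βΔS = -1.15 × 10⁻⁴ + 4.004 × 10⁻⁴ = 2.854 × 10⁻⁴, so Δρ ≈ 0.2931 kg m⁻³.
N² = (g/ρ₀)·Δρ/Δz = g·(Δρ/ρ₀)/Δz = 9.81 × 2.854 × 10⁻⁴ / 101 = 2.7721 × 10⁻⁵ s⁻².
N = √(2.7721 × 10⁻⁵) = 5.2651 × 10⁻³ rad s⁻¹ → T = 2π/N = 1.1934 × 10³ s = 19.890 min ≈ 19.9 min.

19.9 min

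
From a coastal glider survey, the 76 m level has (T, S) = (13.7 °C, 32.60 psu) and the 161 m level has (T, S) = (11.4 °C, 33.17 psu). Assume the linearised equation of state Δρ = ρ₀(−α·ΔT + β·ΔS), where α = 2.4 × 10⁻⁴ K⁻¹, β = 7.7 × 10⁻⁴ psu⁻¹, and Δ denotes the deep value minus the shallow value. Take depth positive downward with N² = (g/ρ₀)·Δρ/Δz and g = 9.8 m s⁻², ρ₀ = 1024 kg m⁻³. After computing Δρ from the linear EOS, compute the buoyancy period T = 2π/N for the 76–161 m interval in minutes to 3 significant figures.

ΔT = -2.3 K, ΔS = +0.57 psu (deep − shallow).
Δρ/ρ₀ = −αΔT + βΔS = 5.52 × 10⁻⁴ + 4.389 × 10⁻⁴ = 9.909 × 10⁻⁴, so Δρ ≈ 1.015 kg m⁻³.
N² = (g/ρ₀)·Δρ/Δz = g·(Δρ/ρ₀)/Δz = 9.8 × 9.909 × 10⁻⁴ / 85 = 1.1424 × 10⁻⁴ s⁻².
N = √(1.1424 × 10⁻⁴) = 0.010688 rad s⁻¹ → T = 2π/N = 587.87 s = 9.7978 min ≈ 9.80 min.

9.80 min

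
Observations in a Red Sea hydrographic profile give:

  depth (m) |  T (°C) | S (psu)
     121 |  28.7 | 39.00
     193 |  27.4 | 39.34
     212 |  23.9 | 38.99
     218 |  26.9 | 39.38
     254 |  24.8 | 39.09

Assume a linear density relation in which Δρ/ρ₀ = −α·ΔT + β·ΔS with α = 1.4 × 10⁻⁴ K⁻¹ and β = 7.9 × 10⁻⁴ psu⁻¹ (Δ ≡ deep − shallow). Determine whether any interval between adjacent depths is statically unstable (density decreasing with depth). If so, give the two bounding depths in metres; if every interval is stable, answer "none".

212–218 m

Evaluate Δρ/ρ₀ = −αΔT + βΔS across each adjacent pair:
  121–193 m: −αΔT+βΔS = −(1.4 × 10⁻⁴)(-1.3)+(7.9 × 10⁻⁴)(+0.34) = 4.5 × 10⁻⁴ → stable
  193–212 m: −αΔT+βΔS = −(1.4 × 10⁻⁴)(-3.5)+(7.9 × 10⁻⁴)(-0.35) = 2.1 × 10⁻⁴ → stable
  212–218 m: −αΔT+βΔS = −(1.4 × 10⁻⁴)(+3.0)+(7.9 × 10⁻⁴)(+0.39) = -1.1 × 10⁻⁴ → UNSTABLE
  218–254 m: −αΔT+βΔS = −(1.4 × 10⁻⁴)(-2.1)+(7.9 × 10⁻⁴)(-0.29) = 6.5 × 10⁻⁵ → stable
The 212–218 m interval has Δρ < 0: lighter water underlies denser water.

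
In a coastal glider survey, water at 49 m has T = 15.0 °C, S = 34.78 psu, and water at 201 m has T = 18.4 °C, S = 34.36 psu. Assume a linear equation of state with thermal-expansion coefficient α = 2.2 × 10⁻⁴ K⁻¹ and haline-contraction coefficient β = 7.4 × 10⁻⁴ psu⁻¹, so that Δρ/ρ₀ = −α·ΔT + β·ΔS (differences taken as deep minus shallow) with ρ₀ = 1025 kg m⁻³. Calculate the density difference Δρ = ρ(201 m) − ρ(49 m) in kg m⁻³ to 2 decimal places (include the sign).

-1.09 kg m⁻³

ΔT = +3.4 K, ΔS = -0.42 psu (deep − shallow).
Δρ/ρ₀ = −(2.2 × 10⁻⁴)(+3.4) + (7.4 × 10⁻⁴)(-0.42) = -1.0588 × 10⁻³.
Δρ = 1025 × (-1.0588 × 10⁻³) = -1.09 kg m⁻³.
Negative Δρ: lighter below, statically unstable.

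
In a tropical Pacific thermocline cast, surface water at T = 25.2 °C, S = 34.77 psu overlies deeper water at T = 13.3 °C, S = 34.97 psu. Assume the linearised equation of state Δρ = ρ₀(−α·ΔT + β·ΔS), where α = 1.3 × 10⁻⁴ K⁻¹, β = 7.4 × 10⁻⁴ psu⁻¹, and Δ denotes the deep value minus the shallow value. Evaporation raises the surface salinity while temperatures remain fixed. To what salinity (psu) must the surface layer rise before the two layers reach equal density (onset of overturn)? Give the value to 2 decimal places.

37.06 psu

Neutral buoyancy requires −α(T_deep − T_surf) + β(S_deep − S_surf′) = 0.
S_surf′ = S_deep − (α/β)·ΔT = 34.97 − (1.3 × 10⁻⁴/7.4 × 10⁻⁴)·(-11.9) = 37.0605 psu.
Increase required: 37.0605 − 34.77 = 2.2905 psu.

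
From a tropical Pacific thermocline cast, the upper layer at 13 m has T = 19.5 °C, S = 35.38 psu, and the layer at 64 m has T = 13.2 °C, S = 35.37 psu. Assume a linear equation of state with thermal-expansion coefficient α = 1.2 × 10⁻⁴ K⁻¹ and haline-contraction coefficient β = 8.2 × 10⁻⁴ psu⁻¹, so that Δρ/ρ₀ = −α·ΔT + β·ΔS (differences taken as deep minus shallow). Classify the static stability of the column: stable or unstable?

ΔT = 13.2 − 19.5 = -6.3 K and ΔS = 35.37 − 35.38 = -0.01 psu (deep − shallow).
−αΔT = 7.56 × 10⁻⁴; βΔS = -8.20 × 10⁻⁶; sum Δρ/ρ₀ = 7.478 × 10⁻⁴.
Δρ/ρ₀ > 0, so Δρ > 0: deeper water is denser → statically stable.

stable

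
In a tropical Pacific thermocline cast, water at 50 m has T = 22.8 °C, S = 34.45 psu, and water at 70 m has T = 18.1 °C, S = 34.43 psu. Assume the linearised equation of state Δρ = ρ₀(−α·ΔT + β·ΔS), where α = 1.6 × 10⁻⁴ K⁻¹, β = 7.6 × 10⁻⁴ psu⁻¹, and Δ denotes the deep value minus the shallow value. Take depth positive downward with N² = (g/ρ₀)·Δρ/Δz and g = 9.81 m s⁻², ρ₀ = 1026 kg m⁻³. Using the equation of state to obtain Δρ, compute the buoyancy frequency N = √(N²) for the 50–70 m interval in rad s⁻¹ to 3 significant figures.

0.0190 rad s⁻¹

ΔT = -4.7 K, ΔS = -0.02 psu (deep − shallow).
Δρ/ρ₀ = −αΔT + βΔS = 7.52 × 10⁻⁴ − 1.52 × 10⁻⁵ = 7.368 × 10⁻⁴, so Δρ ≈ 0.7560 kg m⁻³.
N² = (g/ρ₀)·Δρ/Δz = g·(Δρ/ρ₀)/Δz = 9.81 × 7.368 × 10⁻⁴ / 20 = 3.6140 × 10⁻⁴ s⁻².
N = √(3.6140 × 10⁻⁴) = 0.019011 rad s⁻¹ ≈ 0.0190 rad s⁻¹.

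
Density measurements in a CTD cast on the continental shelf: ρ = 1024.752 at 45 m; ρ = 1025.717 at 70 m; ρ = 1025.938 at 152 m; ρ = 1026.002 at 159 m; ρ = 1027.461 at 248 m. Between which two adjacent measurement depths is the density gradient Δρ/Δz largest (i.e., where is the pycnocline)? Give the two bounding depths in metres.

Compute the density gradient over each adjacent pair:
  45–70 m: Δρ/Δz = 0.965/25 = 0.039 kg m⁻⁴
  70–152 m: Δρ/Δz = 0.221/82 = 2.7 × 10⁻³ kg m⁻⁴
  152–159 m: Δρ/Δz = 0.064/7 = 9.1 × 10⁻³ kg m⁻⁴
  159–248 m: Δρ/Δz = 1.459/89 = 0.016 kg m⁻⁴
The largest gradient is in the 45–70 m interval — the pycnocline.

45–70 m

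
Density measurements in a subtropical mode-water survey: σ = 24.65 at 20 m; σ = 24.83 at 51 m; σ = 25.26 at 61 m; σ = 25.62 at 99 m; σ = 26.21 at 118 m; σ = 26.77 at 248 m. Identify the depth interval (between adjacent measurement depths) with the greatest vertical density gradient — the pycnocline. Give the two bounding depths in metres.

51–61 m

Compute the density gradient over each adjacent pair:
  20–51 m: Δρ/Δz = 0.18/31 = 5.8 × 10⁻³ kg m⁻⁴
  51–61 m: Δρ/Δz = 0.43/10 = 0.043 kg m⁻⁴
  61–99 m: Δρ/Δz = 0.36/38 = 9.5 × 10⁻³ kg m⁻⁴
  99–118 m: Δρ/Δz = 0.59/19 = 0.031 kg m⁻⁴
  118–248 m: Δρ/Δz = 0.56/130 = 4.3 × 10⁻³ kg m⁻⁴
The largest gradient is in the 51–61 m interval — the pycnocline.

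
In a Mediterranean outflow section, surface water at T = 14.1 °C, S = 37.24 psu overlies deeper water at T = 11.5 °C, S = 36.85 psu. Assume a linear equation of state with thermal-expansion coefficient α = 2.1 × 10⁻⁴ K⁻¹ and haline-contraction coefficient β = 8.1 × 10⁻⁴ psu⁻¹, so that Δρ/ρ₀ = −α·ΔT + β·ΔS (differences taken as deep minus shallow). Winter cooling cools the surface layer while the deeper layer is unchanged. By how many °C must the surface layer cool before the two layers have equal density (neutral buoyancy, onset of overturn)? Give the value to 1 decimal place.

1.1 °C

Neutral buoyancy requires Δρ = 0, i.e. −α(T_deep − T_surf′) + β(S_deep − S_surf) = 0.
T_surf′ = T_deep − (β/α)·ΔS = 11.5 − (8.1 × 10⁻⁴/2.1 × 10⁻⁴)·(-0.39) = 13.004 °C.
Cooling required: 14.1 − (13.004) = 1.096 °C.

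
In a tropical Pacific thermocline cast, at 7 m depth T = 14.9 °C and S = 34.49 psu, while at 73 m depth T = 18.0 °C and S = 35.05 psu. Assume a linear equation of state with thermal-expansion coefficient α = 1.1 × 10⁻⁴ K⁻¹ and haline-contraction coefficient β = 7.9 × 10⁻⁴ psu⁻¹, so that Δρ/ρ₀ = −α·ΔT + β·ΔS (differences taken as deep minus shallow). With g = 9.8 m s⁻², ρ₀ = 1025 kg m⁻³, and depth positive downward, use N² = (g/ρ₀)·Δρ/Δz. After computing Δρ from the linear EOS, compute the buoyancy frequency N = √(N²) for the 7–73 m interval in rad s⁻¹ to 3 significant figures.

3.88 × 10⁻³ rad s⁻¹

ΔT = +3.1 K, ΔS = +0.56 psu (deep − shallow).
Δρ/ρ₀ = −αΔT + βΔS = -3.41 × 10⁻⁴ + 4.424 × 10⁻⁴ = 1.014 × 10⁻⁴, so Δρ ≈ 0.1039 kg m⁻³.
N² = (g/ρ₀)·Δρ/Δz = g·(Δρ/ρ₀)/Δz = 9.8 × 1.014 × 10⁻⁴ / 66 = 1.5056 × 10⁻⁵ s⁻².
N = √(1.5056 × 10⁻⁵) = 3.8802 × 10⁻³ rad s⁻¹ ≈ 3.88 × 10⁻³ rad s⁻¹.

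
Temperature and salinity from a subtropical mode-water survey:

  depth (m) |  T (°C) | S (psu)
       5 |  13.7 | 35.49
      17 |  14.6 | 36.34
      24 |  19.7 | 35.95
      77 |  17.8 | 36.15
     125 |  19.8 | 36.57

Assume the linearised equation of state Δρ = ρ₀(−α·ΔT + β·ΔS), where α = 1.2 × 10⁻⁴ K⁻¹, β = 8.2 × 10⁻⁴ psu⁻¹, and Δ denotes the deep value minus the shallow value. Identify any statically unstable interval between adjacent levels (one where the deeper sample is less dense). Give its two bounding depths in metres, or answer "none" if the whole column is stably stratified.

Evaluate Δρ/ρ₀ = −αΔT + βΔS across each adjacent pair:
  5–17 m: −αΔT+βΔS = −(1.2 × 10⁻⁴)(+0.9)+(8.2 × 10⁻⁴)(+0.85) = 5.9 × 10⁻⁴ → stable
  17–24 m: −αΔT+βΔS = −(1.2 × 10⁻⁴)(+5.1)+(8.2 × 10⁻⁴)(-0.39) = -9.3 × 10⁻⁴ → UNSTABLE
  24–77 m: −αΔT+βΔS = −(1.2 × 10⁻⁴)(-1.9)+(8.2 × 10⁻⁴)(+0.20) = 3.9 × 10⁻⁴ → stable
  77–125 m: −αΔT+βΔS = −(1.2 × 10⁻⁴)(+2.0)+(8.2 × 10⁻⁴)(+0.42) = 1.0 × 10⁻⁴ → stable
The 17–24 m interval has Δρ < 0: lighter water underlies denser water.

17–24 m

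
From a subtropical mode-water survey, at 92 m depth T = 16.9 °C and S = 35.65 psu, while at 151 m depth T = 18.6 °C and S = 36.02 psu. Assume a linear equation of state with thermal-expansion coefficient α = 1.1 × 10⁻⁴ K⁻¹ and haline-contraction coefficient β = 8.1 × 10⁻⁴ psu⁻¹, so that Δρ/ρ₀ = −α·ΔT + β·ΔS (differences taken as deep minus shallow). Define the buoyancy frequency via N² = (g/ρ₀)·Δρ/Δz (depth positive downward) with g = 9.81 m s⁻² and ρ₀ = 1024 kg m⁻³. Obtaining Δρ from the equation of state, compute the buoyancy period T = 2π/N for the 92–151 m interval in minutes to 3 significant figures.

ΔT = +1.7 K, ΔS = +0.37 psu (deep − shallow).
Δρ/ρ₀ = −αΔT + βΔS = -1.87 × 10⁻⁴ + 2.997 × 10⁻⁴ = 1.127 × 10⁻⁴, so Δρ ≈ 0.1154 kg m⁻³.
N² = (g/ρ₀)·Δρ/Δz = g·(Δρ/ρ₀)/Δz = 9.81 × 1.127 × 10⁻⁴ / 59 = 1.8739 × 10⁻⁵ s⁻².
N = √(1.8739 × 10⁻⁵) = 4.3289 × 10⁻³ rad s⁻¹ → T = 2π/N = 1.4515 × 10³ s = 24.192 min ≈ 24.2 min.

24.2 min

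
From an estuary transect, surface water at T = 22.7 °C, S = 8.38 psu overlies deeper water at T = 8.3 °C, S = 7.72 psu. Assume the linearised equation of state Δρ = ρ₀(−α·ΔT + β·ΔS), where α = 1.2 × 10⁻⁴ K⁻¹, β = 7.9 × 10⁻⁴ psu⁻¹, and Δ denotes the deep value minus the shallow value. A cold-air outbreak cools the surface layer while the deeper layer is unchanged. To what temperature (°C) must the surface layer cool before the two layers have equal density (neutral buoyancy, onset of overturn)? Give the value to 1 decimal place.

12.6 °C

Neutral buoyancy requires Δρ = 0, i.e. −α(T_deep − T_surf′) + β(S_deep − S_surf) = 0.
T_surf′ = T_deep − (β/α)·ΔS = 8.3 − (7.9 × 10⁻⁴/1.2 × 10⁻⁴)·(-0.66) = 12.645 °C.
Cooling required: 22.7 − (12.645) = 10.055 °C.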